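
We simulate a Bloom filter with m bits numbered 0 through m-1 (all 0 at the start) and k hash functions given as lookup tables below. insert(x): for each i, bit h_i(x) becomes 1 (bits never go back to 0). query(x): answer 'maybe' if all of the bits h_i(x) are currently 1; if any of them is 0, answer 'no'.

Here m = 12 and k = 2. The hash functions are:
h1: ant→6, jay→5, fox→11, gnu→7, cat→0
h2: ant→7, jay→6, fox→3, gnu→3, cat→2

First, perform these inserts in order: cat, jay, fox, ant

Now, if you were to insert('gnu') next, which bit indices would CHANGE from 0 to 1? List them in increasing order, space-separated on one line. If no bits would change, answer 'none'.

Answer: none

Derivation:
Start: bits=000000000000
After insert 'cat': sets bits 0 2 -> bits=101000000000
After insert 'jay': sets bits 5 6 -> bits=101001100000
After insert 'fox': sets bits 3 11 -> bits=101101100001
After insert 'ant': sets bits 6 7 -> bits=101101110001
insert 'gnu' would touch bits 3 7; currently bit3=1, bit7=1
Bits that are 0 among those (would change 0->1): none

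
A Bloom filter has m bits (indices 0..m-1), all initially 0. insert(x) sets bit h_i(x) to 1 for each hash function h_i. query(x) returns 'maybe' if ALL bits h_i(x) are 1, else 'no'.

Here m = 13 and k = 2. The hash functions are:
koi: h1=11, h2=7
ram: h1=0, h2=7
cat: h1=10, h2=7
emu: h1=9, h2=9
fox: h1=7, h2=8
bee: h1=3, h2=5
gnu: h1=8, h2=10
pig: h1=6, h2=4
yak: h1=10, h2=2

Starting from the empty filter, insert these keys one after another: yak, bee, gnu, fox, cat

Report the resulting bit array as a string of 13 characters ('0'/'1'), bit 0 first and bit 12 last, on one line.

Answer: 0011010110100

Derivation:
Start: bits=0000000000000
After insert 'yak': sets bits 2 10 -> bits=0010000000100
After insert 'bee': sets bits 3 5 -> bits=0011010000100
After insert 'gnu': sets bits 8 10 -> bits=0011010010100
After insert 'fox': sets bits 7 8 -> bits=0011010110100
After insert 'cat': sets bits 7 10 -> bits=0011010110100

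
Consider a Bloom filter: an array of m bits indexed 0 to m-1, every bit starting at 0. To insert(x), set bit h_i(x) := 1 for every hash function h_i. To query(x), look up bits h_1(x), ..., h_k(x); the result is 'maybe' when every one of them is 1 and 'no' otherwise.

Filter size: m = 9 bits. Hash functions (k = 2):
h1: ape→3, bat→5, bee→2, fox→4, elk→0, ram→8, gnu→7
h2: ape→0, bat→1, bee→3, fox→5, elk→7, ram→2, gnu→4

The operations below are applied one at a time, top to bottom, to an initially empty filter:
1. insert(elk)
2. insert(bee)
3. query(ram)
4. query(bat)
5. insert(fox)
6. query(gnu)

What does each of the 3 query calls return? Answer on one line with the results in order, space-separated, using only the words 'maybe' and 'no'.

Start: bits=000000000
Op 1: insert elk -> sets bits 0 7 -> bits=100000010
Op 2: insert bee -> sets bits 2 3 -> bits=101100010
Op 3: query ram -> checks bit2=1, bit8=0 (has a 0) -> no
Op 4: query bat -> checks bit1=0, bit5=0 (has a 0) -> no
Op 5: insert fox -> sets bits 4 5 -> bits=101111010
Op 6: query gnu -> checks bit4=1, bit7=1 (all 1) -> maybe
Query results in order: no no maybe

Answer: no no maybe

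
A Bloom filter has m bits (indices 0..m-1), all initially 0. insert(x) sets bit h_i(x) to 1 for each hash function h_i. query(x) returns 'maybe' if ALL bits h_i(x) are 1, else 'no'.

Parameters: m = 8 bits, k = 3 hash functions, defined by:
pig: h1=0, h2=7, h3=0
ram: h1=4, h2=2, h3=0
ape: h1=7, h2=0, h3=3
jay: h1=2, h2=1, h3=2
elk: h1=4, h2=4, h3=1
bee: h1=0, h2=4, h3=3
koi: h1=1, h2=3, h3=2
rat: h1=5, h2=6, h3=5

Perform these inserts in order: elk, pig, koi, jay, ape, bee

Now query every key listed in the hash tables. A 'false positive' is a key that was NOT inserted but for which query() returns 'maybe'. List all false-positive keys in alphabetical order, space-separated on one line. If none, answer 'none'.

Start: bits=00000000
After insert 'elk': sets bits 1 4 -> bits=01001000
After insert 'pig': sets bits 0 7 -> bits=11001001
After insert 'koi': sets bits 1 2 3 -> bits=11111001
After insert 'jay': sets bits 1 2 -> bits=11111001
After insert 'ape': sets bits 0 3 7 -> bits=11111001
After insert 'bee': sets bits 0 3 4 -> bits=11111001
Not inserted: ram rat — query each against bits=11111001:
query ram: checks bit0=1, bit2=1, bit4=1 (all 1) -> maybe => FALSE POSITIVE
query rat: checks bit5=0, bit6=0 (has a 0) -> no => not a false positive
False positives (alphabetical): ram

Answer: ram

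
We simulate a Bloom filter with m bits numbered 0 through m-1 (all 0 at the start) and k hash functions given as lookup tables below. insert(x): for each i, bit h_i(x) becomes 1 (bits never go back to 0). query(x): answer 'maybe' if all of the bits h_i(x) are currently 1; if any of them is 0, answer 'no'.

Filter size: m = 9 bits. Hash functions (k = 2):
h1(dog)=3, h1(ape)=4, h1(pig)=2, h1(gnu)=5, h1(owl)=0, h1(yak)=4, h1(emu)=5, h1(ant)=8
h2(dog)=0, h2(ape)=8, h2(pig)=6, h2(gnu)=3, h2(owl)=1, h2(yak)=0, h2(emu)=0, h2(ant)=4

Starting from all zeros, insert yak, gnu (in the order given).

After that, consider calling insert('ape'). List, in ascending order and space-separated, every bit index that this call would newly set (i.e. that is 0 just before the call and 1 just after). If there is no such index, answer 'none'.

Start: bits=000000000
After insert 'yak': sets bits 0 4 -> bits=100010000
After insert 'gnu': sets bits 3 5 -> bits=100111000
insert 'ape' would touch bits 4 8; currently bit4=1, bit8=0
Bits that are 0 among those (would change 0->1): 8

Answer: 8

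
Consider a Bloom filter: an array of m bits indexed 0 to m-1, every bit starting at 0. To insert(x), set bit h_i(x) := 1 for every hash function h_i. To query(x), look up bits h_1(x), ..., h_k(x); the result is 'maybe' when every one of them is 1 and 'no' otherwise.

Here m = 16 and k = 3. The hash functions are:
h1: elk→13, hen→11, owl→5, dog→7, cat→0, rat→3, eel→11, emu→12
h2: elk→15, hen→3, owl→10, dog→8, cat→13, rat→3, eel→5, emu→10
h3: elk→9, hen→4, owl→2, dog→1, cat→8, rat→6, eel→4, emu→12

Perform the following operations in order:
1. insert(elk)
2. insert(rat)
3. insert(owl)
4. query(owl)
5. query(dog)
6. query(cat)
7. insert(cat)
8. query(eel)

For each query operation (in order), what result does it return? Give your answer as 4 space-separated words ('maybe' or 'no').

Answer: maybe no no no

Derivation:
Start: bits=0000000000000000
Op 1: insert elk -> sets bits 9 13 15 -> bits=0000000001000101
Op 2: insert rat -> sets bits 3 6 -> bits=0001001001000101
Op 3: insert owl -> sets bits 2 5 10 -> bits=0011011001100101
Op 4: query owl -> checks bit2=1, bit5=1, bit10=1 (all 1) -> maybe
Op 5: query dog -> checks bit1=0, bit7=0, bit8=0 (has a 0) -> no
Op 6: query cat -> checks bit0=0, bit8=0, bit13=1 (has a 0) -> no
Op 7: insert cat -> sets bits 0 8 13 -> bits=1011011011100101
Op 8: query eel -> checks bit4=0, bit5=1, bit11=0 (has a 0) -> no
Query results in order: maybe no no no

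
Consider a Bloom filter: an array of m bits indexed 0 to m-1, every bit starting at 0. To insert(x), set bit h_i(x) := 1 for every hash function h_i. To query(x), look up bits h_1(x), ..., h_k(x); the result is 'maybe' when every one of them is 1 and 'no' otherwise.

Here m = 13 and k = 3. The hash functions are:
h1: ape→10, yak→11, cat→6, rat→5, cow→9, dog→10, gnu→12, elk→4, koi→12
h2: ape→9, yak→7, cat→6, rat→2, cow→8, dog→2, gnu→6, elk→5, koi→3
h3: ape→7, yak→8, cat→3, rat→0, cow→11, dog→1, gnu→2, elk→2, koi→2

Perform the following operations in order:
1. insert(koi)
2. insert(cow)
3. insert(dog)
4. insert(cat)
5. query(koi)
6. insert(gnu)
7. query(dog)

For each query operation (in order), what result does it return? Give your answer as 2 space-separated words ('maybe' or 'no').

Answer: maybe maybe

Derivation:
Start: bits=0000000000000
Op 1: insert koi -> sets bits 2 3 12 -> bits=0011000000001
Op 2: insert cow -> sets bits 8 9 11 -> bits=0011000011011
Op 3: insert dog -> sets bits 1 2 10 -> bits=0111000011111
Op 4: insert cat -> sets bits 3 6 -> bits=0111001011111
Op 5: query koi -> checks bit2=1, bit3=1, bit12=1 (all 1) -> maybe
Op 6: insert gnu -> sets bits 2 6 12 -> bits=0111001011111
Op 7: query dog -> checks bit1=1, bit2=1, bit10=1 (all 1) -> maybe
Query results in order: maybe maybe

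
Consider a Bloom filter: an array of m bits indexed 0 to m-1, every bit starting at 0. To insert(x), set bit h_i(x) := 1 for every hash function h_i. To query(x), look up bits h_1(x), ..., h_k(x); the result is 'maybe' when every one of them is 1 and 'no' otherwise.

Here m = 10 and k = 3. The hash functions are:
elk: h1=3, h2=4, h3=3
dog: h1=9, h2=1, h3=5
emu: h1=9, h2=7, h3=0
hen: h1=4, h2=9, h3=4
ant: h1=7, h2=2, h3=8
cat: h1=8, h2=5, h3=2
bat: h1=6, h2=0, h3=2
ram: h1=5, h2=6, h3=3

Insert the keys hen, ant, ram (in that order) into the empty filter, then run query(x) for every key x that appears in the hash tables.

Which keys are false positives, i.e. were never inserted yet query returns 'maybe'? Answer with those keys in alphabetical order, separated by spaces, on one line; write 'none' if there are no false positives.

Start: bits=0000000000
After insert 'hen': sets bits 4 9 -> bits=0000100001
After insert 'ant': sets bits 2 7 8 -> bits=0010100111
After insert 'ram': sets bits 3 5 6 -> bits=0011111111
Not inserted: bat cat dog elk emu — query each against bits=0011111111:
query bat: checks bit0=0, bit2=1, bit6=1 (has a 0) -> no => not a false positive
query cat: checks bit2=1, bit5=1, bit8=1 (all 1) -> maybe => FALSE POSITIVE
query dog: checks bit1=0, bit5=1, bit9=1 (has a 0) -> no => not a false positive
query elk: checks bit3=1, bit4=1 (all 1) -> maybe => FALSE POSITIVE
query emu: checks bit0=0, bit7=1, bit9=1 (has a 0) -> no => not a false positive
False positives (alphabetical): cat elk

Answer: cat elk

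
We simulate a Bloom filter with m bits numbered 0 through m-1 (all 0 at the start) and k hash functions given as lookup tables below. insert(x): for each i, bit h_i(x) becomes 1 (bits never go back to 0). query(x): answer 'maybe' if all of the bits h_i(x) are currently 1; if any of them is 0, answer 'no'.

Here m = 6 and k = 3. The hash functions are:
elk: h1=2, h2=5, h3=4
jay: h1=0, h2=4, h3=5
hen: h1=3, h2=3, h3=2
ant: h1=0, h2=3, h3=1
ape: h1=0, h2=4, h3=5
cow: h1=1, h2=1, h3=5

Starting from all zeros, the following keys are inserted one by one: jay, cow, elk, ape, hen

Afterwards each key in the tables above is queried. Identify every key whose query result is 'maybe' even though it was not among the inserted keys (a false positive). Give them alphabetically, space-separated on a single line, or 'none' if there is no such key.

Start: bits=000000
After insert 'jay': sets bits 0 4 5 -> bits=100011
After insert 'cow': sets bits 1 5 -> bits=110011
After insert 'elk': sets bits 2 4 5 -> bits=111011
After insert 'ape': sets bits 0 4 5 -> bits=111011
After insert 'hen': sets bits 2 3 -> bits=111111
Not inserted: ant — query each against bits=111111:
query ant: checks bit0=1, bit1=1, bit3=1 (all 1) -> maybe => FALSE POSITIVE
False positives (alphabetical): ant

Answer: ant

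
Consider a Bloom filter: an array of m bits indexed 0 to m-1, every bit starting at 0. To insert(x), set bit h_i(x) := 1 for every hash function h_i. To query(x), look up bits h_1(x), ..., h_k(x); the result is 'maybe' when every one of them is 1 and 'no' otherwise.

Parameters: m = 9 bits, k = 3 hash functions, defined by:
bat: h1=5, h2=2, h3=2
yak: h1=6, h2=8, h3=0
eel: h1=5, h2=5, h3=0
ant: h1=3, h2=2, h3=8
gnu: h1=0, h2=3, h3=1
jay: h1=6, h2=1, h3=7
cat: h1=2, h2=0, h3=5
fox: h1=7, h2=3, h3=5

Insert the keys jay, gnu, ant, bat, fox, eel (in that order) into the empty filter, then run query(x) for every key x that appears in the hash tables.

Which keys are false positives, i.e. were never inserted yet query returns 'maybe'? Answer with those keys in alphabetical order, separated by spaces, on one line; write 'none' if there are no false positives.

Start: bits=000000000
After insert 'jay': sets bits 1 6 7 -> bits=010000110
After insert 'gnu': sets bits 0 1 3 -> bits=110100110
After insert 'ant': sets bits 2 3 8 -> bits=111100111
After insert 'bat': sets bits 2 5 -> bits=111101111
After insert 'fox': sets bits 3 5 7 -> bits=111101111
After insert 'eel': sets bits 0 5 -> bits=111101111
Not inserted: cat yak — query each against bits=111101111:
query cat: checks bit0=1, bit2=1, bit5=1 (all 1) -> maybe => FALSE POSITIVE
query yak: checks bit0=1, bit6=1, bit8=1 (all 1) -> maybe => FALSE POSITIVE
False positives (alphabetical): cat yak

Answer: cat yak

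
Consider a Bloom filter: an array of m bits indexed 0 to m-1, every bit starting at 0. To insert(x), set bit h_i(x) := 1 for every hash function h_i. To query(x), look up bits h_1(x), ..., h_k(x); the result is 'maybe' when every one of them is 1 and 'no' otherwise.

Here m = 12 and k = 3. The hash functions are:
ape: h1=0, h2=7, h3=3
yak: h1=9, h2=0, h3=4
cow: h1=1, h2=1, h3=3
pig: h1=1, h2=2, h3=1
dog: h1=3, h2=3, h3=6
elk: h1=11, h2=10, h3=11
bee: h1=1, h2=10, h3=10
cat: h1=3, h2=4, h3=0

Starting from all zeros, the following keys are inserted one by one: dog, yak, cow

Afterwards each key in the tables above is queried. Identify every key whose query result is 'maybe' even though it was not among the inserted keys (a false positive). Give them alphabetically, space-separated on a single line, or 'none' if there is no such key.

Start: bits=000000000000
After insert 'dog': sets bits 3 6 -> bits=000100100000
After insert 'yak': sets bits 0 4 9 -> bits=100110100100
After insert 'cow': sets bits 1 3 -> bits=110110100100
Not inserted: ape bee cat elk pig — query each against bits=110110100100:
query ape: checks bit0=1, bit3=1, bit7=0 (has a 0) -> no => not a false positive
query bee: checks bit1=1, bit10=0 (has a 0) -> no => not a false positive
query cat: checks bit0=1, bit3=1, bit4=1 (all 1) -> maybe => FALSE POSITIVE
query elk: checks bit10=0, bit11=0 (has a 0) -> no => not a false positive
query pig: checks bit1=1, bit2=0 (has a 0) -> no => not a false positive
False positives (alphabetical): cat

Answer: cat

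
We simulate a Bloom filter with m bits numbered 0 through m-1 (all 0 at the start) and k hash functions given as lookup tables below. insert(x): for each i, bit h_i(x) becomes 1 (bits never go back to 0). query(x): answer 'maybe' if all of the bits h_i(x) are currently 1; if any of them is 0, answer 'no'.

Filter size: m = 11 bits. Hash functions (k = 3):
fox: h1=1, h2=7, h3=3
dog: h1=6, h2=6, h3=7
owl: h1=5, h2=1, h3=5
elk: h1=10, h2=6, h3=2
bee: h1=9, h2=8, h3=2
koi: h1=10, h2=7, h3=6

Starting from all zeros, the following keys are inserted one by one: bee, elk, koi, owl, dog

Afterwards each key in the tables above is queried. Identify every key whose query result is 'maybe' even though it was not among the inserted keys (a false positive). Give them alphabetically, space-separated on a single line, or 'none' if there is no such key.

Start: bits=00000000000
After insert 'bee': sets bits 2 8 9 -> bits=00100000110
After insert 'elk': sets bits 2 6 10 -> bits=00100010111
After insert 'koi': sets bits 6 7 10 -> bits=00100011111
After insert 'owl': sets bits 1 5 -> bits=01100111111
After insert 'dog': sets bits 6 7 -> bits=01100111111
Not inserted: fox — query each against bits=01100111111:
query fox: checks bit1=1, bit3=0, bit7=1 (has a 0) -> no => not a false positive
False positives (alphabetical): none

Answer: none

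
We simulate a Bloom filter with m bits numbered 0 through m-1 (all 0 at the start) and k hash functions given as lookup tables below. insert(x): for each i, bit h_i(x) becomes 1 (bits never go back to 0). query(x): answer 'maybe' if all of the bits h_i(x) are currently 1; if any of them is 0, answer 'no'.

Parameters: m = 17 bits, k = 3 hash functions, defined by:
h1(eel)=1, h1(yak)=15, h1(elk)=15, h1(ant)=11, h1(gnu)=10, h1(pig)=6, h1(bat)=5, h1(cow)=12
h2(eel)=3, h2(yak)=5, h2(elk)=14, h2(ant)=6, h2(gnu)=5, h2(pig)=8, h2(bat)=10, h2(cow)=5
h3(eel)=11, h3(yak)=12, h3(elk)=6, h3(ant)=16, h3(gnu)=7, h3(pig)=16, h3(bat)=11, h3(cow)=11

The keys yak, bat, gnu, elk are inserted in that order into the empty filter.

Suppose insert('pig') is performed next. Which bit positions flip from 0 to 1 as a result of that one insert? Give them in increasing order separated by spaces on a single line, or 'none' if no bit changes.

Start: bits=00000000000000000
After insert 'yak': sets bits 5 12 15 -> bits=00000100000010010
After insert 'bat': sets bits 5 10 11 -> bits=00000100001110010
After insert 'gnu': sets bits 5 7 10 -> bits=00000101001110010
After insert 'elk': sets bits 6 14 15 -> bits=00000111001110110
insert 'pig' would touch bits 6 8 16; currently bit6=1, bit8=0, bit16=0
Bits that are 0 among those (would change 0->1): 8 16

Answer: 8 16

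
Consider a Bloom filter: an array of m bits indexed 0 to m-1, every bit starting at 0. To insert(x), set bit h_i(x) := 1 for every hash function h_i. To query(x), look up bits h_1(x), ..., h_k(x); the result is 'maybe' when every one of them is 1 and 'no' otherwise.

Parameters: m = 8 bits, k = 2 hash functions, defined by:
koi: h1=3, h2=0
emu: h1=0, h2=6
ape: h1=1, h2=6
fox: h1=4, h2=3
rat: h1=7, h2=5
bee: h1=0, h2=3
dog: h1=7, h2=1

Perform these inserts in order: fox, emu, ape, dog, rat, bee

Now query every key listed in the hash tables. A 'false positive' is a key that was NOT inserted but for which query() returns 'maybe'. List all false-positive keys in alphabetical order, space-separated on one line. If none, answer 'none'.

Start: bits=00000000
After insert 'fox': sets bits 3 4 -> bits=00011000
After insert 'emu': sets bits 0 6 -> bits=10011010
After insert 'ape': sets bits 1 6 -> bits=11011010
After insert 'dog': sets bits 1 7 -> bits=11011011
After insert 'rat': sets bits 5 7 -> bits=11011111
After insert 'bee': sets bits 0 3 -> bits=11011111
Not inserted: koi — query each against bits=11011111:
query koi: checks bit0=1, bit3=1 (all 1) -> maybe => FALSE POSITIVE
False positives (alphabetical): koi

Answer: koi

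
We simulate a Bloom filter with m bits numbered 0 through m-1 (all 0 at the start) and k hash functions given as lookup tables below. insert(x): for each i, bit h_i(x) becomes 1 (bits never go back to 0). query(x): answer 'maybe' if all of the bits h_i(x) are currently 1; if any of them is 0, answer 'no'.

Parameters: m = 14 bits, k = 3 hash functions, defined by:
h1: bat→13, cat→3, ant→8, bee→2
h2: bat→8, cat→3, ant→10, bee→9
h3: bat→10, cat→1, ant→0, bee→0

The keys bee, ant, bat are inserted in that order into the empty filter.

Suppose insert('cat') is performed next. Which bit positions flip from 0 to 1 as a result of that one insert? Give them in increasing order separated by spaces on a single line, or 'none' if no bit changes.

Answer: 1 3

Derivation:
Start: bits=00000000000000
After insert 'bee': sets bits 0 2 9 -> bits=10100000010000
After insert 'ant': sets bits 0 8 10 -> bits=10100000111000
After insert 'bat': sets bits 8 10 13 -> bits=10100000111001
insert 'cat' would touch bits 1 3; currently bit1=0, bit3=0
Bits that are 0 among those (would change 0->1): 1 3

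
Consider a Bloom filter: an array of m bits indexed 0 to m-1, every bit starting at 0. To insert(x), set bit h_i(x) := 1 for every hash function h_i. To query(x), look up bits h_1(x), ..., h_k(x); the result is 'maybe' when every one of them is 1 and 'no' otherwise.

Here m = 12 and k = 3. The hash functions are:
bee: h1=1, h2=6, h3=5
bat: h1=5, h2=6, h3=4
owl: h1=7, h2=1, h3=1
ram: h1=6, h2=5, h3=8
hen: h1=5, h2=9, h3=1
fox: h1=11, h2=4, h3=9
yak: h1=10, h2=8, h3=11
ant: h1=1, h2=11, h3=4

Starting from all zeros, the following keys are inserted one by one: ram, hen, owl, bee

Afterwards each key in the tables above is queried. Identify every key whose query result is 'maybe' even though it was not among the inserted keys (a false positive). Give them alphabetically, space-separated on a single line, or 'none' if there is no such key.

Answer: none

Derivation:
Start: bits=000000000000
After insert 'ram': sets bits 5 6 8 -> bits=000001101000
After insert 'hen': sets bits 1 5 9 -> bits=010001101100
After insert 'owl': sets bits 1 7 -> bits=010001111100
After insert 'bee': sets bits 1 5 6 -> bits=010001111100
Not inserted: ant bat fox yak — query each against bits=010001111100:
query ant: checks bit1=1, bit4=0, bit11=0 (has a 0) -> no => not a false positive
query bat: checks bit4=0, bit5=1, bit6=1 (has a 0) -> no => not a false positive
query fox: checks bit4=0, bit9=1, bit11=0 (has a 0) -> no => not a false positive
query yak: checks bit8=1, bit10=0, bit11=0 (has a 0) -> no => not a false positive
False positives (alphabetical): none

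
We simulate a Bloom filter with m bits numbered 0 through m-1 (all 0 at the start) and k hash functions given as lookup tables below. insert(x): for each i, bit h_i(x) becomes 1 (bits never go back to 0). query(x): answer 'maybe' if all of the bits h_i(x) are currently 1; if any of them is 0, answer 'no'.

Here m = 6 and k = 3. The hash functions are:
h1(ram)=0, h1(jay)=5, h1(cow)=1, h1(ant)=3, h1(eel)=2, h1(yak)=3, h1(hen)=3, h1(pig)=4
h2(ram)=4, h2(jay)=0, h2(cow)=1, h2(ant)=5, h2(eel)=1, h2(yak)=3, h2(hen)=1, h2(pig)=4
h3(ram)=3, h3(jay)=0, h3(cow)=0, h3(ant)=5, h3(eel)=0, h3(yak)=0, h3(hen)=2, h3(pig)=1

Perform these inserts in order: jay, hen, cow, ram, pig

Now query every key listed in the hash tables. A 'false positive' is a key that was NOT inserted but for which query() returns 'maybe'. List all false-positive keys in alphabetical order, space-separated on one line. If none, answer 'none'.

Start: bits=000000
After insert 'jay': sets bits 0 5 -> bits=100001
After insert 'hen': sets bits 1 2 3 -> bits=111101
After insert 'cow': sets bits 0 1 -> bits=111101
After insert 'ram': sets bits 0 3 4 -> bits=111111
After insert 'pig': sets bits 1 4 -> bits=111111
Not inserted: ant eel yak — query each against bits=111111:
query ant: checks bit3=1, bit5=1 (all 1) -> maybe => FALSE POSITIVE
query eel: checks bit0=1, bit1=1, bit2=1 (all 1) -> maybe => FALSE POSITIVE
query yak: checks bit0=1, bit3=1 (all 1) -> maybe => FALSE POSITIVE
False positives (alphabetical): ant eel yak

Answer: ant eel yak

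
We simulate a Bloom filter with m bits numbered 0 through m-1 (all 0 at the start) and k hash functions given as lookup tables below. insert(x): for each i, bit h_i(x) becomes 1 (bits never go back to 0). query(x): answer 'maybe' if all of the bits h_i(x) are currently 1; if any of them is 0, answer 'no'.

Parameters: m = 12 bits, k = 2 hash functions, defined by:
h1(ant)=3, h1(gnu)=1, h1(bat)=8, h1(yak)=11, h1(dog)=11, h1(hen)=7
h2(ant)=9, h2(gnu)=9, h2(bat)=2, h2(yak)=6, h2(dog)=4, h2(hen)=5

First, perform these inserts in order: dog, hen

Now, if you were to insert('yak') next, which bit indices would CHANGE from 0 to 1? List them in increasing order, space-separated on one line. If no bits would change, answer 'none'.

Answer: 6

Derivation:
Start: bits=000000000000
After insert 'dog': sets bits 4 11 -> bits=000010000001
After insert 'hen': sets bits 5 7 -> bits=000011010001
insert 'yak' would touch bits 6 11; currently bit6=0, bit11=1
Bits that are 0 among those (would change 0->1): 6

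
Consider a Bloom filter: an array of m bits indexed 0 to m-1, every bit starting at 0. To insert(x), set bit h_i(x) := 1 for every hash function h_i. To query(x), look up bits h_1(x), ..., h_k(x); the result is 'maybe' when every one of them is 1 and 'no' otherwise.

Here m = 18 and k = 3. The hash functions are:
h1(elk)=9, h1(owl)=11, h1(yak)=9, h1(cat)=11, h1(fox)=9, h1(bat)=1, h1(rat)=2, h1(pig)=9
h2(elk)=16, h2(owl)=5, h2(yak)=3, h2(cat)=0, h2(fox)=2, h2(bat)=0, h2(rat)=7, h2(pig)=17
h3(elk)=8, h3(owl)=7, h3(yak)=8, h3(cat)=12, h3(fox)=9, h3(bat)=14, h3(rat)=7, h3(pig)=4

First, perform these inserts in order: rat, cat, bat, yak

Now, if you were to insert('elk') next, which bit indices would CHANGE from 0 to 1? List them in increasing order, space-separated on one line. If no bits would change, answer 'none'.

Answer: 16

Derivation:
Start: bits=000000000000000000
After insert 'rat': sets bits 2 7 -> bits=001000010000000000
After insert 'cat': sets bits 0 11 12 -> bits=101000010001100000
After insert 'bat': sets bits 0 1 14 -> bits=111000010001101000
After insert 'yak': sets bits 3 8 9 -> bits=111100011101101000
insert 'elk' would touch bits 8 9 16; currently bit8=1, bit9=1, bit16=0
Bits that are 0 among those (would change 0->1): 16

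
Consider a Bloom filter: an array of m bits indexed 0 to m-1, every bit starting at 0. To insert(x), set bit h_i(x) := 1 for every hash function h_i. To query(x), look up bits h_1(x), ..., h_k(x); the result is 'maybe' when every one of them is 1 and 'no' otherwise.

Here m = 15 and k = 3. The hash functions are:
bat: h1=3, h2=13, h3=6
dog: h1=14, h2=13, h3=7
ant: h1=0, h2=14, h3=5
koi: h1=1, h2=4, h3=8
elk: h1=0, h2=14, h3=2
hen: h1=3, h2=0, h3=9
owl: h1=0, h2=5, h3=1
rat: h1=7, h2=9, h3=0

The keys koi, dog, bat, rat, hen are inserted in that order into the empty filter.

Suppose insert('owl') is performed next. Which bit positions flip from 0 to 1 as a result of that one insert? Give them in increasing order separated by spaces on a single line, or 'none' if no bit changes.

Answer: 5

Derivation:
Start: bits=000000000000000
After insert 'koi': sets bits 1 4 8 -> bits=010010001000000
After insert 'dog': sets bits 7 13 14 -> bits=010010011000011
After insert 'bat': sets bits 3 6 13 -> bits=010110111000011
After insert 'rat': sets bits 0 7 9 -> bits=110110111100011
After insert 'hen': sets bits 0 3 9 -> bits=110110111100011
insert 'owl' would touch bits 0 1 5; currently bit0=1, bit1=1, bit5=0
Bits that are 0 among those (would change 0->1): 5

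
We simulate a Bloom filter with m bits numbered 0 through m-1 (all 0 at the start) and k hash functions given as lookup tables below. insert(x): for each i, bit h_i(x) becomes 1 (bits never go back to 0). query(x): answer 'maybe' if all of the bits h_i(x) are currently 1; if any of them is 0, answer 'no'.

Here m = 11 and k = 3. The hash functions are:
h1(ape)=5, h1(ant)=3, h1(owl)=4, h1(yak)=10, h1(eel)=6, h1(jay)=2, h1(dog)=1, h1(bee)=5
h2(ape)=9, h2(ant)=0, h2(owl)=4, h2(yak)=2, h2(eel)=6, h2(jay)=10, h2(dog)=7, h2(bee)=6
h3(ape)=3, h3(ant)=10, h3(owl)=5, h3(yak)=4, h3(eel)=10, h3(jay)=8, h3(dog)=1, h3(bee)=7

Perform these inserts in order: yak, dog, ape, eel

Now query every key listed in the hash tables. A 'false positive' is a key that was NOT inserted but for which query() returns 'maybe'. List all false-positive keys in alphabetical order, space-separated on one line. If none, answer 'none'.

Answer: bee owl

Derivation:
Start: bits=00000000000
After insert 'yak': sets bits 2 4 10 -> bits=00101000001
After insert 'dog': sets bits 1 7 -> bits=01101001001
After insert 'ape': sets bits 3 5 9 -> bits=01111101011
After insert 'eel': sets bits 6 10 -> bits=01111111011
Not inserted: ant bee jay owl — query each against bits=01111111011:
query ant: checks bit0=0, bit3=1, bit10=1 (has a 0) -> no => not a false positive
query bee: checks bit5=1, bit6=1, bit7=1 (all 1) -> maybe => FALSE POSITIVE
query jay: checks bit2=1, bit8=0, bit10=1 (has a 0) -> no => not a false positive
query owl: checks bit4=1, bit5=1 (all 1) -> maybe => FALSE POSITIVE
False positives (alphabetical): bee owl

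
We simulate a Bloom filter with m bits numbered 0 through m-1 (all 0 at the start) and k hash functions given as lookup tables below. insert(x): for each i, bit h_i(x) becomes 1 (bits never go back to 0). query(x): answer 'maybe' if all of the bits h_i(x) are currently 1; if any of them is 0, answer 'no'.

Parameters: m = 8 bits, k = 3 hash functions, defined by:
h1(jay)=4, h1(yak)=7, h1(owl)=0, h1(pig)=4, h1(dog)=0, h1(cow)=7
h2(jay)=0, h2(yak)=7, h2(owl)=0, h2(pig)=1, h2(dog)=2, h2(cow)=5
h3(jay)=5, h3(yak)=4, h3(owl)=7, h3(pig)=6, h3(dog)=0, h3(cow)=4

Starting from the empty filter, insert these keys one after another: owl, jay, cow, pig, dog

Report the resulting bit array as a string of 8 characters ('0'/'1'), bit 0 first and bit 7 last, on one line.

Start: bits=00000000
After insert 'owl': sets bits 0 7 -> bits=10000001
After insert 'jay': sets bits 0 4 5 -> bits=10001101
After insert 'cow': sets bits 4 5 7 -> bits=10001101
After insert 'pig': sets bits 1 4 6 -> bits=11001111
After insert 'dog': sets bits 0 2 -> bits=11101111

Answer: 11101111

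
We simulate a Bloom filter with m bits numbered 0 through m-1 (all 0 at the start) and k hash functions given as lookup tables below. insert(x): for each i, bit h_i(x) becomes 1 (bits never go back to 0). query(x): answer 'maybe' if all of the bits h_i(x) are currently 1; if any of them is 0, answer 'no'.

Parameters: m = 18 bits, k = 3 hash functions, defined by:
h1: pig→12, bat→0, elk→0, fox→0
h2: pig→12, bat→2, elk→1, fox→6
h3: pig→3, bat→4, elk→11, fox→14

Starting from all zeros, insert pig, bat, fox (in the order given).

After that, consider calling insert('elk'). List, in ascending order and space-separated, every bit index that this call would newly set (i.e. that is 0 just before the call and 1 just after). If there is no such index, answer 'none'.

Start: bits=000000000000000000
After insert 'pig': sets bits 3 12 -> bits=000100000000100000
After insert 'bat': sets bits 0 2 4 -> bits=101110000000100000
After insert 'fox': sets bits 0 6 14 -> bits=101110100000101000
insert 'elk' would touch bits 0 1 11; currently bit0=1, bit1=0, bit11=0
Bits that are 0 among those (would change 0->1): 1 11

Answer: 1 11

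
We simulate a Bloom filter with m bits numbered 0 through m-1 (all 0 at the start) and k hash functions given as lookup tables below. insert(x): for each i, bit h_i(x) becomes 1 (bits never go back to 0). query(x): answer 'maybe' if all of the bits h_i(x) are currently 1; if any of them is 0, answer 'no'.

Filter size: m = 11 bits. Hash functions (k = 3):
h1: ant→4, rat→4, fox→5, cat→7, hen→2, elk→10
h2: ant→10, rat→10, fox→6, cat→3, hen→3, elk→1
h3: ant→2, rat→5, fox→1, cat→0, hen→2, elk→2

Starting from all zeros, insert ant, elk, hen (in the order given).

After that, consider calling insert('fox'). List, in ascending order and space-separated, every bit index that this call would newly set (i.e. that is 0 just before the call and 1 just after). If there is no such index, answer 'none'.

Start: bits=00000000000
After insert 'ant': sets bits 2 4 10 -> bits=00101000001
After insert 'elk': sets bits 1 2 10 -> bits=01101000001
After insert 'hen': sets bits 2 3 -> bits=01111000001
insert 'fox' would touch bits 1 5 6; currently bit1=1, bit5=0, bit6=0
Bits that are 0 among those (would change 0->1): 5 6

Answer: 5 6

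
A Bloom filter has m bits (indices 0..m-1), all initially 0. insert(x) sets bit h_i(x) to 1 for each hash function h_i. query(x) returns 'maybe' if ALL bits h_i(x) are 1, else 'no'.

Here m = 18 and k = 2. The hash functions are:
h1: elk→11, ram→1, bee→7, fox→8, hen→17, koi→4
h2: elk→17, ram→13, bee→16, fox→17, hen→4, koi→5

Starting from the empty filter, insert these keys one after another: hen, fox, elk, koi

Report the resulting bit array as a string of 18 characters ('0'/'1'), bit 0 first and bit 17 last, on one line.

Answer: 000011001001000001

Derivation:
Start: bits=000000000000000000
After insert 'hen': sets bits 4 17 -> bits=000010000000000001
After insert 'fox': sets bits 8 17 -> bits=000010001000000001
After insert 'elk': sets bits 11 17 -> bits=000010001001000001
After insert 'koi': sets bits 4 5 -> bits=000011001001000001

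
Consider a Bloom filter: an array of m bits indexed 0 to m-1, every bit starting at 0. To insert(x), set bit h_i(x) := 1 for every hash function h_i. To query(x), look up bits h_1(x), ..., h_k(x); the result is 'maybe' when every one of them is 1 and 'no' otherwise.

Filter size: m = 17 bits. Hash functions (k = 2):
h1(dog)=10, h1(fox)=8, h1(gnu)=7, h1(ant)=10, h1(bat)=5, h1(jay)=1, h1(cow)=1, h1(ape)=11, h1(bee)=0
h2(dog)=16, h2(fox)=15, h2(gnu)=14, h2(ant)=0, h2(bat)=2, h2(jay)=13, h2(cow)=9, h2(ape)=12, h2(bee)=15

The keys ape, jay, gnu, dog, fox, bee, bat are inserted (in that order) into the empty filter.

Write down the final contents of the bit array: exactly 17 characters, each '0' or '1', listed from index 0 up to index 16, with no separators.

Answer: 11100101101111111

Derivation:
Start: bits=00000000000000000
After insert 'ape': sets bits 11 12 -> bits=00000000000110000
After insert 'jay': sets bits 1 13 -> bits=01000000000111000
After insert 'gnu': sets bits 7 14 -> bits=01000001000111100
After insert 'dog': sets bits 10 16 -> bits=01000001001111101
After insert 'fox': sets bits 8 15 -> bits=01000001101111111
After insert 'bee': sets bits 0 15 -> bits=11000001101111111
After insert 'bat': sets bits 2 5 -> bits=11100101101111111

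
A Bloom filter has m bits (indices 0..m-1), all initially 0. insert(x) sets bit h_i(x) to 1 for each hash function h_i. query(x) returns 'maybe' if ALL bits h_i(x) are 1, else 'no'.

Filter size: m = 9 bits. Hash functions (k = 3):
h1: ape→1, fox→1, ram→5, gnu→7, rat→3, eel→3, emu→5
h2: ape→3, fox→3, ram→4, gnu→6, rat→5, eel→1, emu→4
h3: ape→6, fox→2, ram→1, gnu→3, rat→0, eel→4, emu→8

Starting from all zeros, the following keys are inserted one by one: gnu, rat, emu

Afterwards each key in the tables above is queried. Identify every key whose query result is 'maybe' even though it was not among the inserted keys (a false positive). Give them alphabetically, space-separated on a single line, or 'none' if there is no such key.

Answer: none

Derivation:
Start: bits=000000000
After insert 'gnu': sets bits 3 6 7 -> bits=000100110
After insert 'rat': sets bits 0 3 5 -> bits=100101110
After insert 'emu': sets bits 4 5 8 -> bits=100111111
Not inserted: ape eel fox ram — query each against bits=100111111:
query ape: checks bit1=0, bit3=1, bit6=1 (has a 0) -> no => not a false positive
query eel: checks bit1=0, bit3=1, bit4=1 (has a 0) -> no => not a false positive
query fox: checks bit1=0, bit2=0, bit3=1 (has a 0) -> no => not a false positive
query ram: checks bit1=0, bit4=1, bit5=1 (has a 0) -> no => not a false positive
False positives (alphabetical): none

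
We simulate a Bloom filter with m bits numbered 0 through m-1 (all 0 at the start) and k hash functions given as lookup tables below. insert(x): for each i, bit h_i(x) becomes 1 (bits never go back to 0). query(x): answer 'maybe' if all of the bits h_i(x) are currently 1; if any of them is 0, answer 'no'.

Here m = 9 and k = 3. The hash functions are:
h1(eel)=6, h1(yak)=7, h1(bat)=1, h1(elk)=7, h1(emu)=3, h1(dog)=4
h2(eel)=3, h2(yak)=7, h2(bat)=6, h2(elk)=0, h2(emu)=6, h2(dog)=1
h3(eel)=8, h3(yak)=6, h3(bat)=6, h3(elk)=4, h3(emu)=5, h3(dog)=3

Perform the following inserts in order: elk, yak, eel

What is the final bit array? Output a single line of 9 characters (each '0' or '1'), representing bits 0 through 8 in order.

Answer: 100110111

Derivation:
Start: bits=000000000
After insert 'elk': sets bits 0 4 7 -> bits=100010010
After insert 'yak': sets bits 6 7 -> bits=100010110
After insert 'eel': sets bits 3 6 8 -> bits=100110111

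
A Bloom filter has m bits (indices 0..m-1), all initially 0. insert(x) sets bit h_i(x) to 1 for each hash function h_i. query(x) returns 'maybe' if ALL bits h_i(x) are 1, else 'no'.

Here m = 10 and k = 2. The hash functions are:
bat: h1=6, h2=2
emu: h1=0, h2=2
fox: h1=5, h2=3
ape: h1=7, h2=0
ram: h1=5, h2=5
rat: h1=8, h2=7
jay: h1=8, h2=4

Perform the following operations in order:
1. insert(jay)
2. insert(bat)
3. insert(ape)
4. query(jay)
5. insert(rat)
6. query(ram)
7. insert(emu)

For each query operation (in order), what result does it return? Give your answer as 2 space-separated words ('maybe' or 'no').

Answer: maybe no

Derivation:
Start: bits=0000000000
Op 1: insert jay -> sets bits 4 8 -> bits=0000100010
Op 2: insert bat -> sets bits 2 6 -> bits=0010101010
Op 3: insert ape -> sets bits 0 7 -> bits=1010101110
Op 4: query jay -> checks bit4=1, bit8=1 (all 1) -> maybe
Op 5: insert rat -> sets bits 7 8 -> bits=1010101110
Op 6: query ram -> checks bit5=0 (has a 0) -> no
Op 7: insert emu -> sets bits 0 2 -> bits=1010101110
Query results in order: maybe no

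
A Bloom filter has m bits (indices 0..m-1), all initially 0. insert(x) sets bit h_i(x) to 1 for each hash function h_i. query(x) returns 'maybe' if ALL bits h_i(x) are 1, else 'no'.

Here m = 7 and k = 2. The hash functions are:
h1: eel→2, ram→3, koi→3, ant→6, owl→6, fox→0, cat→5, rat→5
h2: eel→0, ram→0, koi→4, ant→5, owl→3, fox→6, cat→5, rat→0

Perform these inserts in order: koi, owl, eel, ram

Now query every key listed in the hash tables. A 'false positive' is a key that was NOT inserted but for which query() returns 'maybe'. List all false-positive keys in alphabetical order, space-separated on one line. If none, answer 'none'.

Start: bits=0000000
After insert 'koi': sets bits 3 4 -> bits=0001100
After insert 'owl': sets bits 3 6 -> bits=0001101
After insert 'eel': sets bits 0 2 -> bits=1011101
After insert 'ram': sets bits 0 3 -> bits=1011101
Not inserted: ant cat fox rat — query each against bits=1011101:
query ant: checks bit5=0, bit6=1 (has a 0) -> no => not a false positive
query cat: checks bit5=0 (has a 0) -> no => not a false positive
query fox: checks bit0=1, bit6=1 (all 1) -> maybe => FALSE POSITIVE
query rat: checks bit0=1, bit5=0 (has a 0) -> no => not a false positive
False positives (alphabetical): fox

Answer: fox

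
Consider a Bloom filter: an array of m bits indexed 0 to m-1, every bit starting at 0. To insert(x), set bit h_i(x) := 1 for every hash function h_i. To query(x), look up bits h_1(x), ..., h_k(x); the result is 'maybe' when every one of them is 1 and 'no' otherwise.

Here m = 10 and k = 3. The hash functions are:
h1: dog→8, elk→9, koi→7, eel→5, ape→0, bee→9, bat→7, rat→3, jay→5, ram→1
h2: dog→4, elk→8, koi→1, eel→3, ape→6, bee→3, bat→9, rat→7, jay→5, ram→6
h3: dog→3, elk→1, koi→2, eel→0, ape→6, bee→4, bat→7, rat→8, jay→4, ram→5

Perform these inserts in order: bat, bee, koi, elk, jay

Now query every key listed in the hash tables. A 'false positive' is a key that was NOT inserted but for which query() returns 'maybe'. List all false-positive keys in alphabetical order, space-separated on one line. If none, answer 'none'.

Start: bits=0000000000
After insert 'bat': sets bits 7 9 -> bits=0000000101
After insert 'bee': sets bits 3 4 9 -> bits=0001100101
After insert 'koi': sets bits 1 2 7 -> bits=0111100101
After insert 'elk': sets bits 1 8 9 -> bits=0111100111
After insert 'jay': sets bits 4 5 -> bits=0111110111
Not inserted: ape dog eel ram rat — query each against bits=0111110111:
query ape: checks bit0=0, bit6=0 (has a 0) -> no => not a false positive
query dog: checks bit3=1, bit4=1, bit8=1 (all 1) -> maybe => FALSE POSITIVE
query eel: checks bit0=0, bit3=1, bit5=1 (has a 0) -> no => not a false positive
query ram: checks bit1=1, bit5=1, bit6=0 (has a 0) -> no => not a false positive
query rat: checks bit3=1, bit7=1, bit8=1 (all 1) -> maybe => FALSE POSITIVE
False positives (alphabetical): dog rat

Answer: dog rat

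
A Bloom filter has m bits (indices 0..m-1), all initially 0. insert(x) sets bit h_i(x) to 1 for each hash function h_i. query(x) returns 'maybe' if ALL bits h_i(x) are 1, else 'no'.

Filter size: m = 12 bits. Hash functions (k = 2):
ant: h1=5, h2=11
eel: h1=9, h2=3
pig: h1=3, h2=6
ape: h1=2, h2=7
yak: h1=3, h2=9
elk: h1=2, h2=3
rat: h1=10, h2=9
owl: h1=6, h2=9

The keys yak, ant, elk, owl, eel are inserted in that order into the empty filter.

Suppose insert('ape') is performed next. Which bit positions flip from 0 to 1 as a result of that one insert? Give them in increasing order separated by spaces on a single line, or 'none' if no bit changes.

Start: bits=000000000000
After insert 'yak': sets bits 3 9 -> bits=000100000100
After insert 'ant': sets bits 5 11 -> bits=000101000101
After insert 'elk': sets bits 2 3 -> bits=001101000101
After insert 'owl': sets bits 6 9 -> bits=001101100101
After insert 'eel': sets bits 3 9 -> bits=001101100101
insert 'ape' would touch bits 2 7; currently bit2=1, bit7=0
Bits that are 0 among those (would change 0->1): 7

Answer: 7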